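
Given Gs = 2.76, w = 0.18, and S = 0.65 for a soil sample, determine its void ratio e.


Result: 0.7643

Derivation:
Using the relation e = Gs * w / S
e = 2.76 * 0.18 / 0.65
e = 0.7643


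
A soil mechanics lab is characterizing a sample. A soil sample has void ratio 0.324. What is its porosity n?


Using the relation n = e / (1 + e)
n = 0.324 / (1 + 0.324)
n = 0.324 / 1.324
n = 0.2447


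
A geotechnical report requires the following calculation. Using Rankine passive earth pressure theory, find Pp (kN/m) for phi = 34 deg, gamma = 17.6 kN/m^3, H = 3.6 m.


Result: 403.4 kN/m

Derivation:
Compute passive earth pressure coefficient:
Kp = tan^2(45 + phi/2) = tan^2(62.0) = 3.537132
Compute passive force:
Pp = 0.5 * Kp * gamma * H^2
Pp = 0.5 * 3.537132 * 17.6 * 3.6^2
Pp = 403.4 kN/m


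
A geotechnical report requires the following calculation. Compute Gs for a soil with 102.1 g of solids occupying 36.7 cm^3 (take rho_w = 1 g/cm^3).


Using Gs = m_s / (V_s * rho_w)
Since rho_w = 1 g/cm^3:
Gs = 102.1 / 36.7
Gs = 2.782


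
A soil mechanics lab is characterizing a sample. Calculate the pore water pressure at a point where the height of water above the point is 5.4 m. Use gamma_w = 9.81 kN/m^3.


Using u = gamma_w * h_w
u = 9.81 * 5.4
u = 52.97 kPa


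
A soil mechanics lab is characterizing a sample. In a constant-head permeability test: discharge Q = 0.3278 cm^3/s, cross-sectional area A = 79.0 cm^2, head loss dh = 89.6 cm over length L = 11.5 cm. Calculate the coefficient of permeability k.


Compute hydraulic gradient:
i = dh / L = 89.6 / 11.5 = 7.7913
Then apply Darcy's law:
k = Q / (A * i)
k = 0.3278 / (79.0 * 7.7913)
k = 0.3278 / 615.513
k = 0.000533 cm/s


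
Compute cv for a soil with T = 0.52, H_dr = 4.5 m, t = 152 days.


Result: 0.06928 m^2/day

Derivation:
Using cv = T * H_dr^2 / t
H_dr^2 = 4.5^2 = 20.25
cv = 0.52 * 20.25 / 152
cv = 0.06928 m^2/day


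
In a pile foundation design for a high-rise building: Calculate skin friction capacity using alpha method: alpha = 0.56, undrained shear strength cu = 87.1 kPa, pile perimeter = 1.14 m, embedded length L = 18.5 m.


Using Qs = alpha * cu * perimeter * L
Qs = 0.56 * 87.1 * 1.14 * 18.5
Qs = 1028.69 kN


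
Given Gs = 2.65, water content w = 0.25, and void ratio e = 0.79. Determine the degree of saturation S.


Result: 0.8386

Derivation:
Using S = Gs * w / e
S = 2.65 * 0.25 / 0.79
S = 0.8386


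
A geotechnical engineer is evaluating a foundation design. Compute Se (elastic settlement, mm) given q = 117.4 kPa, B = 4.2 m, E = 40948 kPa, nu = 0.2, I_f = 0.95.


Using Se = q * B * (1 - nu^2) * I_f / E
1 - nu^2 = 1 - 0.2^2 = 0.96
Se = 117.4 * 4.2 * 0.96 * 0.95 / 40948
Se = 0.010982 m
Convert to mm: Se = 0.010982 * 1000 = 10.982 mm


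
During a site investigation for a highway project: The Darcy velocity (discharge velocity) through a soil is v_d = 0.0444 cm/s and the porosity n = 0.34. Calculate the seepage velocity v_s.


Result: 0.13059 cm/s

Derivation:
Using v_s = v_d / n
v_s = 0.0444 / 0.34
v_s = 0.13059 cm/s


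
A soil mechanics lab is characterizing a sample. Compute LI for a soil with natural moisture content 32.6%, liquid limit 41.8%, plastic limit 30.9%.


First compute the plasticity index:
PI = LL - PL = 41.8 - 30.9 = 10.9
Then compute the liquidity index:
LI = (w - PL) / PI
LI = (32.6 - 30.9) / 10.9
LI = 0.156


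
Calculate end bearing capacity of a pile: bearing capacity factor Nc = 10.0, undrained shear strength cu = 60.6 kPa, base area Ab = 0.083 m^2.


Using Qb = Nc * cu * Ab
Qb = 10.0 * 60.6 * 0.083
Qb = 50.3 kN


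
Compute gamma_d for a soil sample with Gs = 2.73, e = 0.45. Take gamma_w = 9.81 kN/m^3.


Result: 18.47 kN/m^3

Derivation:
Using gamma_d = Gs * gamma_w / (1 + e)
gamma_d = 2.73 * 9.81 / (1 + 0.45)
gamma_d = 2.73 * 9.81 / 1.45
gamma_d = 18.47 kN/m^3


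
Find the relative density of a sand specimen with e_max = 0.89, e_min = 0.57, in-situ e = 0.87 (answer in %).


Result: 6.25 %

Derivation:
Using Dr = (e_max - e) / (e_max - e_min) * 100
e_max - e = 0.89 - 0.87 = 0.02
e_max - e_min = 0.89 - 0.57 = 0.32
Dr = 0.02 / 0.32 * 100
Dr = 6.25 %


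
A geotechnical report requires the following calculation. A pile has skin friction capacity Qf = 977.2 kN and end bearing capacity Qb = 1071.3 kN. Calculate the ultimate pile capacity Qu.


Using Qu = Qf + Qb
Qu = 977.2 + 1071.3
Qu = 2048.5 kN


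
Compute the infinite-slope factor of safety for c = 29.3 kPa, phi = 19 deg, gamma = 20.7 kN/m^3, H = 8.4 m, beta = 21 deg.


Using Fs = c / (gamma*H*sin(beta)*cos(beta)) + tan(phi)/tan(beta)
Cohesion contribution = 29.3 / (20.7*8.4*sin(21)*cos(21))
Cohesion contribution = 0.50366
Friction contribution = tan(19)/tan(21) = 0.897004
Fs = 0.50366 + 0.897004
Fs = 1.401


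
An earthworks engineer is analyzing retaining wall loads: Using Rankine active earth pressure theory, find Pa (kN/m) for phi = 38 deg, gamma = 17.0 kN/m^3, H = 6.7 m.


Compute active earth pressure coefficient:
Ka = tan^2(45 - phi/2) = tan^2(26.0) = 0.237883
Compute active force:
Pa = 0.5 * Ka * gamma * H^2
Pa = 0.5 * 0.237883 * 17.0 * 6.7^2
Pa = 90.77 kN/m


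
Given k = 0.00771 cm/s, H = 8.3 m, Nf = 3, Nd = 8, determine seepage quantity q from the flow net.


Convert k to m/s for unit consistency with H:
k = 0.00771 cm/s = 0.00771 / 100 m/s = 7.71e-05 m/s
Using q = k * H * Nf / Nd
Nf / Nd = 3 / 8 = 0.375
q = 7.71e-05 * 8.3 * 0.375
q = 0.00024 m^3/s per m


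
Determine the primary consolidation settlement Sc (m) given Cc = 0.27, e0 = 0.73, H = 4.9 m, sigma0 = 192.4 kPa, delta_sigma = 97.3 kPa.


Using Sc = Cc * H / (1 + e0) * log10((sigma0 + delta_sigma) / sigma0)
Stress ratio = (192.4 + 97.3) / 192.4 = 1.50572
log10(1.50572) = 0.177743
Cc * H / (1 + e0) = 0.27 * 4.9 / (1 + 0.73) = 0.76474
Sc = 0.76474 * 0.177743
Sc = 0.1359 m


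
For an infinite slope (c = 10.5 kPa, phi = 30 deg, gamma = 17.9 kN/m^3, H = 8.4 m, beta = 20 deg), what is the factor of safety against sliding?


Using Fs = c / (gamma*H*sin(beta)*cos(beta)) + tan(phi)/tan(beta)
Cohesion contribution = 10.5 / (17.9*8.4*sin(20)*cos(20))
Cohesion contribution = 0.21728
Friction contribution = tan(30)/tan(20) = 1.58626
Fs = 0.21728 + 1.58626
Fs = 1.804


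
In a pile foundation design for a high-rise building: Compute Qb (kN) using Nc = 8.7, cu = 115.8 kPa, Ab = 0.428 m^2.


Result: 431.19 kN

Derivation:
Using Qb = Nc * cu * Ab
Qb = 8.7 * 115.8 * 0.428
Qb = 431.19 kN


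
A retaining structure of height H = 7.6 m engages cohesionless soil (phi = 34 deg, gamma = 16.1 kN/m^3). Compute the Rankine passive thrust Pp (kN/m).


Result: 1644.65 kN/m

Derivation:
Compute passive earth pressure coefficient:
Kp = tan^2(45 + phi/2) = tan^2(62.0) = 3.537132
Compute passive force:
Pp = 0.5 * Kp * gamma * H^2
Pp = 0.5 * 3.537132 * 16.1 * 7.6^2
Pp = 1644.65 kN/m


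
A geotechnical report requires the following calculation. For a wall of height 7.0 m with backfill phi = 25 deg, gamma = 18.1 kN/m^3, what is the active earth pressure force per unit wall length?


Result: 179.98 kN/m

Derivation:
Compute active earth pressure coefficient:
Ka = tan^2(45 - phi/2) = tan^2(32.5) = 0.405859
Compute active force:
Pa = 0.5 * Ka * gamma * H^2
Pa = 0.5 * 0.405859 * 18.1 * 7.0^2
Pa = 179.98 kN/m


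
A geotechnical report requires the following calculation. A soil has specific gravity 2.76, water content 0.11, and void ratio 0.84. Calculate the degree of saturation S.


Using S = Gs * w / e
S = 2.76 * 0.11 / 0.84
S = 0.3614


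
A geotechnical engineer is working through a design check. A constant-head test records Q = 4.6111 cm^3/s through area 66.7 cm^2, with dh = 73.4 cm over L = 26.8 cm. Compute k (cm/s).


Result: 0.025242 cm/s

Derivation:
Compute hydraulic gradient:
i = dh / L = 73.4 / 26.8 = 2.73881
Then apply Darcy's law:
k = Q / (A * i)
k = 4.6111 / (66.7 * 2.73881)
k = 4.6111 / 182.678
k = 0.025242 cm/s


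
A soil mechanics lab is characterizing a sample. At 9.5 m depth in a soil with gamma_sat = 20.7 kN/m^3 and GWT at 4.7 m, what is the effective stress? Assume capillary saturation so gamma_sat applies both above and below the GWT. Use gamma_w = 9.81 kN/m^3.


Total stress = gamma_sat * depth
sigma = 20.7 * 9.5 = 196.65 kPa
Pore water pressure u = gamma_w * (depth - d_wt)
u = 9.81 * (9.5 - 4.7) = 47.088 kPa
Effective stress = sigma - u
sigma' = 196.65 - 47.088 = 149.56 kPa


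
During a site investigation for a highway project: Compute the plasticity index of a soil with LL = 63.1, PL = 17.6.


Using PI = LL - PL
PI = 63.1 - 17.6
PI = 45.5


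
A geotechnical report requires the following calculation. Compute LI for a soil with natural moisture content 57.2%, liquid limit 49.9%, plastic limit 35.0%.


First compute the plasticity index:
PI = LL - PL = 49.9 - 35.0 = 14.9
Then compute the liquidity index:
LI = (w - PL) / PI
LI = (57.2 - 35.0) / 14.9
LI = 1.49


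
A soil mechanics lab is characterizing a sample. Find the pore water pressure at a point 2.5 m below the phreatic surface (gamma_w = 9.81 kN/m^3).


Using u = gamma_w * h_w
u = 9.81 * 2.5
u = 24.53 kPa


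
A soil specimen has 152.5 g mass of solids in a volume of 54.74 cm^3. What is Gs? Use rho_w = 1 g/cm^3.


Result: 2.786

Derivation:
Using Gs = m_s / (V_s * rho_w)
Since rho_w = 1 g/cm^3:
Gs = 152.5 / 54.74
Gs = 2.786


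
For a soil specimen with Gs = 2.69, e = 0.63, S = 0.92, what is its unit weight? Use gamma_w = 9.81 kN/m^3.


Result: 19.678 kN/m^3

Derivation:
Using gamma = gamma_w * (Gs + S*e) / (1 + e)
Numerator: Gs + S*e = 2.69 + 0.92*0.63 = 3.2696
Denominator: 1 + e = 1 + 0.63 = 1.63
gamma = 9.81 * 3.2696 / 1.63
gamma = 19.678 kN/m^3


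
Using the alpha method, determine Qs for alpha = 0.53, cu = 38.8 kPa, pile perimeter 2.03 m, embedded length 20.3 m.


Using Qs = alpha * cu * perimeter * L
Qs = 0.53 * 38.8 * 2.03 * 20.3
Qs = 847.42 kN


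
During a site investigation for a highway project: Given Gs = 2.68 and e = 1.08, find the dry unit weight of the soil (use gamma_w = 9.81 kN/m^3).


Result: 12.64 kN/m^3

Derivation:
Using gamma_d = Gs * gamma_w / (1 + e)
gamma_d = 2.68 * 9.81 / (1 + 1.08)
gamma_d = 2.68 * 9.81 / 2.08
gamma_d = 12.64 kN/m^3


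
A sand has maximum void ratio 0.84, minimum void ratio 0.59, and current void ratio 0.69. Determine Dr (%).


Result: 60.0 %

Derivation:
Using Dr = (e_max - e) / (e_max - e_min) * 100
e_max - e = 0.84 - 0.69 = 0.15
e_max - e_min = 0.84 - 0.59 = 0.25
Dr = 0.15 / 0.25 * 100
Dr = 60.0 %


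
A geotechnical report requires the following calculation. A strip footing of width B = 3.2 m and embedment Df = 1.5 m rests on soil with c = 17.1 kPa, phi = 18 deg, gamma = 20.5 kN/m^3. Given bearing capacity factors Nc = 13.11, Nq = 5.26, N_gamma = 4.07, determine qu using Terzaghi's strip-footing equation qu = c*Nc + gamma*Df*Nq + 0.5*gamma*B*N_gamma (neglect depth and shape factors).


Compute qu = c*Nc + gamma*Df*Nq + 0.5*gamma*B*N_gamma
Term 1: 17.1 * 13.11 = 224.181
Term 2: 20.5 * 1.5 * 5.26 = 161.745
Term 3: 0.5 * 20.5 * 3.2 * 4.07 = 133.496
qu = 224.181 + 161.745 + 133.496
qu = 519.42 kPa


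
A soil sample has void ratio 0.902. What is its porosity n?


Using the relation n = e / (1 + e)
n = 0.902 / (1 + 0.902)
n = 0.902 / 1.902
n = 0.4742


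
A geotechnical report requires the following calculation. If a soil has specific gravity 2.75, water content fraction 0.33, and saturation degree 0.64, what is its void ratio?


Using the relation e = Gs * w / S
e = 2.75 * 0.33 / 0.64
e = 1.418


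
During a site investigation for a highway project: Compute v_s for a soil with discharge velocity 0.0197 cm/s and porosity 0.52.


Result: 0.03788 cm/s

Derivation:
Using v_s = v_d / n
v_s = 0.0197 / 0.52
v_s = 0.03788 cm/s


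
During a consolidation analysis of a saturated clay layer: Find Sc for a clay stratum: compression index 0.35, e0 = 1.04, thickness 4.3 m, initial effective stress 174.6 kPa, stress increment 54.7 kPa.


Using Sc = Cc * H / (1 + e0) * log10((sigma0 + delta_sigma) / sigma0)
Stress ratio = (174.6 + 54.7) / 174.6 = 1.31329
log10(1.31329) = 0.11836
Cc * H / (1 + e0) = 0.35 * 4.3 / (1 + 1.04) = 0.737745
Sc = 0.737745 * 0.11836
Sc = 0.0873 m


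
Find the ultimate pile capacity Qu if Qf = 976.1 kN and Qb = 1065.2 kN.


Result: 2041.3 kN

Derivation:
Using Qu = Qf + Qb
Qu = 976.1 + 1065.2
Qu = 2041.3 kN


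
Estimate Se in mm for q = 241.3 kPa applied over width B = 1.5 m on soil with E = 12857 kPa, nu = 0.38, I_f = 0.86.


Result: 20.715 mm

Derivation:
Using Se = q * B * (1 - nu^2) * I_f / E
1 - nu^2 = 1 - 0.38^2 = 0.8556
Se = 241.3 * 1.5 * 0.8556 * 0.86 / 12857
Se = 0.020715 m
Convert to mm: Se = 0.020715 * 1000 = 20.715 mm


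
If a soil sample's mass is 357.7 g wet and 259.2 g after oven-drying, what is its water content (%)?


Using w = (m_wet - m_dry) / m_dry * 100
m_wet - m_dry = 357.7 - 259.2 = 98.5 g
w = 98.5 / 259.2 * 100
w = 38.0 %


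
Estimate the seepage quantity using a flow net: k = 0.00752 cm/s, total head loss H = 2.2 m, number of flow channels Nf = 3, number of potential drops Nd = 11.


Convert k to m/s for unit consistency with H:
k = 0.00752 cm/s = 0.00752 / 100 m/s = 7.52e-05 m/s
Using q = k * H * Nf / Nd
Nf / Nd = 3 / 11 = 0.2727
q = 7.52e-05 * 2.2 * 0.2727
q = 4.512e-05 m^3/s per m


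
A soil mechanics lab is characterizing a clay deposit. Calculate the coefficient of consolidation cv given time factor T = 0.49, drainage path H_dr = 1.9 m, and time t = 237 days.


Using cv = T * H_dr^2 / t
H_dr^2 = 1.9^2 = 3.61
cv = 0.49 * 3.61 / 237
cv = 0.00746 m^2/day


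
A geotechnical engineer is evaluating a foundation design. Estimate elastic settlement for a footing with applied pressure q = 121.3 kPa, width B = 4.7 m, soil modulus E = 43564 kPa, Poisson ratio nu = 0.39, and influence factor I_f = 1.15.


Using Se = q * B * (1 - nu^2) * I_f / E
1 - nu^2 = 1 - 0.39^2 = 0.8479
Se = 121.3 * 4.7 * 0.8479 * 1.15 / 43564
Se = 0.012761 m
Convert to mm: Se = 0.012761 * 1000 = 12.761 mm


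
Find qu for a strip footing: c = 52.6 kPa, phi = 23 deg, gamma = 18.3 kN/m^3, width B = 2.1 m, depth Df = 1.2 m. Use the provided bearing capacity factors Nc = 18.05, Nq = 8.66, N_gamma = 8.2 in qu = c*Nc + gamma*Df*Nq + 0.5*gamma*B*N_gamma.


Compute qu = c*Nc + gamma*Df*Nq + 0.5*gamma*B*N_gamma
Term 1: 52.6 * 18.05 = 949.43
Term 2: 18.3 * 1.2 * 8.66 = 190.1736
Term 3: 0.5 * 18.3 * 2.1 * 8.2 = 157.563
qu = 949.43 + 190.1736 + 157.563
qu = 1297.17 kPa


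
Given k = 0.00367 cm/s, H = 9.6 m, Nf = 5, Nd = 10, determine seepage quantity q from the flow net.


Convert k to m/s for unit consistency with H:
k = 0.00367 cm/s = 0.00367 / 100 m/s = 3.67e-05 m/s
Using q = k * H * Nf / Nd
Nf / Nd = 5 / 10 = 0.5
q = 3.67e-05 * 9.6 * 0.5
q = 0.0001762 m^3/s per m


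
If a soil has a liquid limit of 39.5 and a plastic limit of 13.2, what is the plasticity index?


Using PI = LL - PL
PI = 39.5 - 13.2
PI = 26.3


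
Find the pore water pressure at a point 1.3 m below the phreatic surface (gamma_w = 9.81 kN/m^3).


Using u = gamma_w * h_w
u = 9.81 * 1.3
u = 12.75 kPa


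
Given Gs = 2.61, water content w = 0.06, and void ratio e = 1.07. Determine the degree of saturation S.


Using S = Gs * w / e
S = 2.61 * 0.06 / 1.07
S = 0.1464


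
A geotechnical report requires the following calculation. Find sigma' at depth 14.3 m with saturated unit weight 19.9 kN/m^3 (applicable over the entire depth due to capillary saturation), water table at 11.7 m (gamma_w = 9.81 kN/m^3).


Total stress = gamma_sat * depth
sigma = 19.9 * 14.3 = 284.57 kPa
Pore water pressure u = gamma_w * (depth - d_wt)
u = 9.81 * (14.3 - 11.7) = 25.506 kPa
Effective stress = sigma - u
sigma' = 284.57 - 25.506 = 259.06 kPa


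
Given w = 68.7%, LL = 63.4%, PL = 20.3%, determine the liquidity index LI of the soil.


First compute the plasticity index:
PI = LL - PL = 63.4 - 20.3 = 43.1
Then compute the liquidity index:
LI = (w - PL) / PI
LI = (68.7 - 20.3) / 43.1
LI = 1.123


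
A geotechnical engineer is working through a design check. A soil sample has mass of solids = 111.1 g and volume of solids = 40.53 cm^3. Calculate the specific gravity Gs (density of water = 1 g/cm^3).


Using Gs = m_s / (V_s * rho_w)
Since rho_w = 1 g/cm^3:
Gs = 111.1 / 40.53
Gs = 2.741


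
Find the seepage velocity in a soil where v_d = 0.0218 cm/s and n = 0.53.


Using v_s = v_d / n
v_s = 0.0218 / 0.53
v_s = 0.04113 cm/s


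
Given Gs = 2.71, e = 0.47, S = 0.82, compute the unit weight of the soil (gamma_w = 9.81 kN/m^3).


Using gamma = gamma_w * (Gs + S*e) / (1 + e)
Numerator: Gs + S*e = 2.71 + 0.82*0.47 = 3.0954
Denominator: 1 + e = 1 + 0.47 = 1.47
gamma = 9.81 * 3.0954 / 1.47
gamma = 20.657 kN/m^3


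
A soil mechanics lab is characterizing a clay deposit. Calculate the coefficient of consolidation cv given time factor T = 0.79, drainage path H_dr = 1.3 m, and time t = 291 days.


Result: 0.00459 m^2/day

Derivation:
Using cv = T * H_dr^2 / t
H_dr^2 = 1.3^2 = 1.69
cv = 0.79 * 1.69 / 291
cv = 0.00459 m^2/day


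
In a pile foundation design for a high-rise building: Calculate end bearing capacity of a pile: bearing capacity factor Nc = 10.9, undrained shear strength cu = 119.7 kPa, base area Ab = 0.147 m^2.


Using Qb = Nc * cu * Ab
Qb = 10.9 * 119.7 * 0.147
Qb = 191.8 kN


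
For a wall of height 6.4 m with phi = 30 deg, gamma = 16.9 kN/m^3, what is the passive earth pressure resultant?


Compute passive earth pressure coefficient:
Kp = tan^2(45 + phi/2) = tan^2(60.0) = 3
Compute passive force:
Pp = 0.5 * Kp * gamma * H^2
Pp = 0.5 * 3 * 16.9 * 6.4^2
Pp = 1038.34 kN/m


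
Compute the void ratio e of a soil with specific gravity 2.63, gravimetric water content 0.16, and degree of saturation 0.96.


Result: 0.4383

Derivation:
Using the relation e = Gs * w / S
e = 2.63 * 0.16 / 0.96
e = 0.4383


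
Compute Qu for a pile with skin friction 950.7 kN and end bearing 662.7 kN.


Result: 1613.4 kN

Derivation:
Using Qu = Qf + Qb
Qu = 950.7 + 662.7
Qu = 1613.4 kN


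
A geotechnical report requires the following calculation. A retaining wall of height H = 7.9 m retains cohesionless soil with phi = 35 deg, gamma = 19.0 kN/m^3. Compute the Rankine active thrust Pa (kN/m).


Result: 160.67 kN/m

Derivation:
Compute active earth pressure coefficient:
Ka = tan^2(45 - phi/2) = tan^2(27.5) = 0.27099
Compute active force:
Pa = 0.5 * Ka * gamma * H^2
Pa = 0.5 * 0.27099 * 19.0 * 7.9^2
Pa = 160.67 kN/m


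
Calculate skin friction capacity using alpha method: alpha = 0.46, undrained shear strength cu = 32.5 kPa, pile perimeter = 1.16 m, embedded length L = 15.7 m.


Result: 272.27 kN

Derivation:
Using Qs = alpha * cu * perimeter * L
Qs = 0.46 * 32.5 * 1.16 * 15.7
Qs = 272.27 kN


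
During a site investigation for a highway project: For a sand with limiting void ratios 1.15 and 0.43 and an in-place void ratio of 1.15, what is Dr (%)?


Using Dr = (e_max - e) / (e_max - e_min) * 100
e_max - e = 1.15 - 1.15 = 0.0
e_max - e_min = 1.15 - 0.43 = 0.72
Dr = 0.0 / 0.72 * 100
Dr = 0.0 %


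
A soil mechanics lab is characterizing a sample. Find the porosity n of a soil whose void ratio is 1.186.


Using the relation n = e / (1 + e)
n = 1.186 / (1 + 1.186)
n = 1.186 / 2.186
n = 0.5425


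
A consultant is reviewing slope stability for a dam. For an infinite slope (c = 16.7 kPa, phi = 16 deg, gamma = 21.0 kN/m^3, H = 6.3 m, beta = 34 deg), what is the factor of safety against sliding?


Result: 0.697

Derivation:
Using Fs = c / (gamma*H*sin(beta)*cos(beta)) + tan(phi)/tan(beta)
Cohesion contribution = 16.7 / (21.0*6.3*sin(34)*cos(34))
Cohesion contribution = 0.272283
Friction contribution = tan(16)/tan(34) = 0.425118
Fs = 0.272283 + 0.425118
Fs = 0.697


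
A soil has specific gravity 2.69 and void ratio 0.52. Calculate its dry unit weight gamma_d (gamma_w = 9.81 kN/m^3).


Using gamma_d = Gs * gamma_w / (1 + e)
gamma_d = 2.69 * 9.81 / (1 + 0.52)
gamma_d = 2.69 * 9.81 / 1.52
gamma_d = 17.361 kN/m^3


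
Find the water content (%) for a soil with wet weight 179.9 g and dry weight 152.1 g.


Using w = (m_wet - m_dry) / m_dry * 100
m_wet - m_dry = 179.9 - 152.1 = 27.8 g
w = 27.8 / 152.1 * 100
w = 18.28 %


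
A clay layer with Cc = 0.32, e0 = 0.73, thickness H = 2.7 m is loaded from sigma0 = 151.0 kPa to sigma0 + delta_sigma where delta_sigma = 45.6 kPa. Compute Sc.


Using Sc = Cc * H / (1 + e0) * log10((sigma0 + delta_sigma) / sigma0)
Stress ratio = (151.0 + 45.6) / 151.0 = 1.30199
log10(1.30199) = 0.114607
Cc * H / (1 + e0) = 0.32 * 2.7 / (1 + 0.73) = 0.499422
Sc = 0.499422 * 0.114607
Sc = 0.0572 m


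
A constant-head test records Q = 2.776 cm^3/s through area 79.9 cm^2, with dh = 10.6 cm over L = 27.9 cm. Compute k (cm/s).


Compute hydraulic gradient:
i = dh / L = 10.6 / 27.9 = 0.379928
Then apply Darcy's law:
k = Q / (A * i)
k = 2.776 / (79.9 * 0.379928)
k = 2.776 / 30.3563
k = 0.091447 cm/s


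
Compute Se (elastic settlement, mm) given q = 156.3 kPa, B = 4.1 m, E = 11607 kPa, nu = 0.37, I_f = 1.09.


Result: 51.941 mm

Derivation:
Using Se = q * B * (1 - nu^2) * I_f / E
1 - nu^2 = 1 - 0.37^2 = 0.8631
Se = 156.3 * 4.1 * 0.8631 * 1.09 / 11607
Se = 0.051941 m
Convert to mm: Se = 0.051941 * 1000 = 51.941 mm


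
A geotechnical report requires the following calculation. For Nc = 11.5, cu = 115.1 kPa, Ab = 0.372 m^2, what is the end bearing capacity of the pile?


Using Qb = Nc * cu * Ab
Qb = 11.5 * 115.1 * 0.372
Qb = 492.4 kN


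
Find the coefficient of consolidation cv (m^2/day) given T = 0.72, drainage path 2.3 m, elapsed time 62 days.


Result: 0.06143 m^2/day

Derivation:
Using cv = T * H_dr^2 / t
H_dr^2 = 2.3^2 = 5.29
cv = 0.72 * 5.29 / 62
cv = 0.06143 m^2/day


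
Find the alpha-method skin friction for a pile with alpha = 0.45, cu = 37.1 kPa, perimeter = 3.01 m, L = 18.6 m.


Using Qs = alpha * cu * perimeter * L
Qs = 0.45 * 37.1 * 3.01 * 18.6
Qs = 934.69 kN


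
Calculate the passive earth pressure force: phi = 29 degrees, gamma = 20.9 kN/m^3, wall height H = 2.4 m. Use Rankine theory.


Result: 173.48 kN/m

Derivation:
Compute passive earth pressure coefficient:
Kp = tan^2(45 + phi/2) = tan^2(59.5) = 2.88206
Compute passive force:
Pp = 0.5 * Kp * gamma * H^2
Pp = 0.5 * 2.88206 * 20.9 * 2.4^2
Pp = 173.48 kN/m


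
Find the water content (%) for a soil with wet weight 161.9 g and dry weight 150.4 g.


Using w = (m_wet - m_dry) / m_dry * 100
m_wet - m_dry = 161.9 - 150.4 = 11.5 g
w = 11.5 / 150.4 * 100
w = 7.65 %


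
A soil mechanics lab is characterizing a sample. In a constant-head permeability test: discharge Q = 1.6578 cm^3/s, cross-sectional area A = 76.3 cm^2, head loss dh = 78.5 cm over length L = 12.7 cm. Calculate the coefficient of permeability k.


Compute hydraulic gradient:
i = dh / L = 78.5 / 12.7 = 6.1811
Then apply Darcy's law:
k = Q / (A * i)
k = 1.6578 / (76.3 * 6.1811)
k = 1.6578 / 471.618
k = 0.003515 cm/s


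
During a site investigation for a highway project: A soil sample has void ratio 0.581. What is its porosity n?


Using the relation n = e / (1 + e)
n = 0.581 / (1 + 0.581)
n = 0.581 / 1.581
n = 0.3675


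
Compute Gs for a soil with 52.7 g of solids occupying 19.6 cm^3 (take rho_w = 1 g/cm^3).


Result: 2.689

Derivation:
Using Gs = m_s / (V_s * rho_w)
Since rho_w = 1 g/cm^3:
Gs = 52.7 / 19.6
Gs = 2.689


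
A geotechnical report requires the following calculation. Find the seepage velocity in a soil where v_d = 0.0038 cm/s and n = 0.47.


Using v_s = v_d / n
v_s = 0.0038 / 0.47
v_s = 0.00809 cm/s


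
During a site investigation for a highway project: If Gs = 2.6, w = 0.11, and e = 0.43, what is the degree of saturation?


Result: 0.6651

Derivation:
Using S = Gs * w / e
S = 2.6 * 0.11 / 0.43
S = 0.6651


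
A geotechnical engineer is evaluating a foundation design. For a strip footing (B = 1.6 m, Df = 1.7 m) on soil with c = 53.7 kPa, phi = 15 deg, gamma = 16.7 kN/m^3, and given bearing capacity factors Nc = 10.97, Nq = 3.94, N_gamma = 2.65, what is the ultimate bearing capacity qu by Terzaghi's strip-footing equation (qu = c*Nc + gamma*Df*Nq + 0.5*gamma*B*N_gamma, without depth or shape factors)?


Compute qu = c*Nc + gamma*Df*Nq + 0.5*gamma*B*N_gamma
Term 1: 53.7 * 10.97 = 589.089
Term 2: 16.7 * 1.7 * 3.94 = 111.8566
Term 3: 0.5 * 16.7 * 1.6 * 2.65 = 35.404
qu = 589.089 + 111.8566 + 35.404
qu = 736.35 kPa


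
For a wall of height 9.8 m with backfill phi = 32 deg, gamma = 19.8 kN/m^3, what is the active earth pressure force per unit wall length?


Compute active earth pressure coefficient:
Ka = tan^2(45 - phi/2) = tan^2(29.0) = 0.307259
Compute active force:
Pa = 0.5 * Ka * gamma * H^2
Pa = 0.5 * 0.307259 * 19.8 * 9.8^2
Pa = 292.14 kN/m


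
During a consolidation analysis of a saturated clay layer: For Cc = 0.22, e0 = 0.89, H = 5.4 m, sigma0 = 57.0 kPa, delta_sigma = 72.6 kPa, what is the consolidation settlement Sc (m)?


Using Sc = Cc * H / (1 + e0) * log10((sigma0 + delta_sigma) / sigma0)
Stress ratio = (57.0 + 72.6) / 57.0 = 2.27368
log10(2.27368) = 0.35673
Cc * H / (1 + e0) = 0.22 * 5.4 / (1 + 0.89) = 0.628571
Sc = 0.628571 * 0.35673
Sc = 0.2242 m


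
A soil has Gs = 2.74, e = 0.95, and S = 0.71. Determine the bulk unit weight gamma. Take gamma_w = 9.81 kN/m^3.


Using gamma = gamma_w * (Gs + S*e) / (1 + e)
Numerator: Gs + S*e = 2.74 + 0.71*0.95 = 3.4145
Denominator: 1 + e = 1 + 0.95 = 1.95
gamma = 9.81 * 3.4145 / 1.95
gamma = 17.178 kN/m^3


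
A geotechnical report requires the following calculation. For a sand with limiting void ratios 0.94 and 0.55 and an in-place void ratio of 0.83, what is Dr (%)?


Using Dr = (e_max - e) / (e_max - e_min) * 100
e_max - e = 0.94 - 0.83 = 0.11
e_max - e_min = 0.94 - 0.55 = 0.39
Dr = 0.11 / 0.39 * 100
Dr = 28.21 %


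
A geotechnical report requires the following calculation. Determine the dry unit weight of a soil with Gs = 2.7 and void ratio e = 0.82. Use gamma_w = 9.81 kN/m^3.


Using gamma_d = Gs * gamma_w / (1 + e)
gamma_d = 2.7 * 9.81 / (1 + 0.82)
gamma_d = 2.7 * 9.81 / 1.82
gamma_d = 14.553 kN/m^3


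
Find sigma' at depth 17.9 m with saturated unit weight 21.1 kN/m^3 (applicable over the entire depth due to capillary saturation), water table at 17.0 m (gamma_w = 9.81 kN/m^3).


Total stress = gamma_sat * depth
sigma = 21.1 * 17.9 = 377.69 kPa
Pore water pressure u = gamma_w * (depth - d_wt)
u = 9.81 * (17.9 - 17.0) = 8.829 kPa
Effective stress = sigma - u
sigma' = 377.69 - 8.829 = 368.86 kPa


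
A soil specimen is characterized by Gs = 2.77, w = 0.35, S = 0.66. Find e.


Using the relation e = Gs * w / S
e = 2.77 * 0.35 / 0.66
e = 1.4689


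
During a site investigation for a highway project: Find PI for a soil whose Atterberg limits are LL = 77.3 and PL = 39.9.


Result: 37.4

Derivation:
Using PI = LL - PL
PI = 77.3 - 39.9
PI = 37.4


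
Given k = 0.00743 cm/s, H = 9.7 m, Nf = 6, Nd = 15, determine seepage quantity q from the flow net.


Convert k to m/s for unit consistency with H:
k = 0.00743 cm/s = 0.00743 / 100 m/s = 7.43e-05 m/s
Using q = k * H * Nf / Nd
Nf / Nd = 6 / 15 = 0.4
q = 7.43e-05 * 9.7 * 0.4
q = 0.0002883 m^3/s per m


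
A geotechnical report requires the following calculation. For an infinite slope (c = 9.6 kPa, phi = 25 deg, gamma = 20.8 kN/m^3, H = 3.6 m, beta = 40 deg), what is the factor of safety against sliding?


Using Fs = c / (gamma*H*sin(beta)*cos(beta)) + tan(phi)/tan(beta)
Cohesion contribution = 9.6 / (20.8*3.6*sin(40)*cos(40))
Cohesion contribution = 0.260366
Friction contribution = tan(25)/tan(40) = 0.555724
Fs = 0.260366 + 0.555724
Fs = 0.816


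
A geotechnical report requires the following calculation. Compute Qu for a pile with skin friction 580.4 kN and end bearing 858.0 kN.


Using Qu = Qf + Qb
Qu = 580.4 + 858.0
Qu = 1438.4 kN


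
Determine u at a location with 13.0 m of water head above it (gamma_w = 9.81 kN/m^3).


Using u = gamma_w * h_w
u = 9.81 * 13.0
u = 127.53 kPa


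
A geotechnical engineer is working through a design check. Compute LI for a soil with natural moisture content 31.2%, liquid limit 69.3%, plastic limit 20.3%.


Result: 0.222

Derivation:
First compute the plasticity index:
PI = LL - PL = 69.3 - 20.3 = 49.0
Then compute the liquidity index:
LI = (w - PL) / PI
LI = (31.2 - 20.3) / 49.0
LI = 0.222


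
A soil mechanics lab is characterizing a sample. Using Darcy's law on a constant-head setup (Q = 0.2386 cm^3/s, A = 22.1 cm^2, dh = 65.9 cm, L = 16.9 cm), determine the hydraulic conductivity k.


Compute hydraulic gradient:
i = dh / L = 65.9 / 16.9 = 3.89941
Then apply Darcy's law:
k = Q / (A * i)
k = 0.2386 / (22.1 * 3.89941)
k = 0.2386 / 86.1769
k = 0.002769 cm/s


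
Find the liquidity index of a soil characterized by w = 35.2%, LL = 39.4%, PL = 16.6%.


Result: 0.816

Derivation:
First compute the plasticity index:
PI = LL - PL = 39.4 - 16.6 = 22.8
Then compute the liquidity index:
LI = (w - PL) / PI
LI = (35.2 - 16.6) / 22.8
LI = 0.816


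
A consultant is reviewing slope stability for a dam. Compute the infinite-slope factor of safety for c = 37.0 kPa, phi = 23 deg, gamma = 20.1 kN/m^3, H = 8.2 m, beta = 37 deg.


Using Fs = c / (gamma*H*sin(beta)*cos(beta)) + tan(phi)/tan(beta)
Cohesion contribution = 37.0 / (20.1*8.2*sin(37)*cos(37))
Cohesion contribution = 0.467068
Friction contribution = tan(23)/tan(37) = 0.563297
Fs = 0.467068 + 0.563297
Fs = 1.03


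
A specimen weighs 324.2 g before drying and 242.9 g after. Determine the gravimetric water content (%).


Using w = (m_wet - m_dry) / m_dry * 100
m_wet - m_dry = 324.2 - 242.9 = 81.3 g
w = 81.3 / 242.9 * 100
w = 33.47 %


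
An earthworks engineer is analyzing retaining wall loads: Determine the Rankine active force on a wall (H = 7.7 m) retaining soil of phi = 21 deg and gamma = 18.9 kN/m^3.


Compute active earth pressure coefficient:
Ka = tan^2(45 - phi/2) = tan^2(34.5) = 0.472355
Compute active force:
Pa = 0.5 * Ka * gamma * H^2
Pa = 0.5 * 0.472355 * 18.9 * 7.7^2
Pa = 264.66 kN/m


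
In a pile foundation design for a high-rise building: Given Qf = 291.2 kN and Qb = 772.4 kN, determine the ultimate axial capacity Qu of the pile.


Using Qu = Qf + Qb
Qu = 291.2 + 772.4
Qu = 1063.6 kN


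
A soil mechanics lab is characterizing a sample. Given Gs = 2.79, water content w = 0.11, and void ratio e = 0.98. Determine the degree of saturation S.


Using S = Gs * w / e
S = 2.79 * 0.11 / 0.98
S = 0.3132


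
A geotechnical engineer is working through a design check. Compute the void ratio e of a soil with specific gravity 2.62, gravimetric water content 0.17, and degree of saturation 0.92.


Using the relation e = Gs * w / S
e = 2.62 * 0.17 / 0.92
e = 0.4841


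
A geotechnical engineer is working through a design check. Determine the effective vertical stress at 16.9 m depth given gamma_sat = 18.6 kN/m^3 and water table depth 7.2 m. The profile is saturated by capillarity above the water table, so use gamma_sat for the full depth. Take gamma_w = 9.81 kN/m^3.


Total stress = gamma_sat * depth
sigma = 18.6 * 16.9 = 314.34 kPa
Pore water pressure u = gamma_w * (depth - d_wt)
u = 9.81 * (16.9 - 7.2) = 95.157 kPa
Effective stress = sigma - u
sigma' = 314.34 - 95.157 = 219.18 kPa


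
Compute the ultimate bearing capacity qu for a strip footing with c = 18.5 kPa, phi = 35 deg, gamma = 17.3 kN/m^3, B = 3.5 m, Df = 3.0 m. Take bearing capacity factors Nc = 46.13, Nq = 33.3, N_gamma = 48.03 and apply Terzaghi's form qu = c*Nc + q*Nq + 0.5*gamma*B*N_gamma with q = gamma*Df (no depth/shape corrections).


Compute qu = c*Nc + gamma*Df*Nq + 0.5*gamma*B*N_gamma
Term 1: 18.5 * 46.13 = 853.405
Term 2: 17.3 * 3.0 * 33.3 = 1728.27
Term 3: 0.5 * 17.3 * 3.5 * 48.03 = 1454.10825
qu = 853.405 + 1728.27 + 1454.10825
qu = 4035.78 kPa


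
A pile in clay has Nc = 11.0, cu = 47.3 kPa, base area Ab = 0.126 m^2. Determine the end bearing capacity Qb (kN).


Using Qb = Nc * cu * Ab
Qb = 11.0 * 47.3 * 0.126
Qb = 65.56 kN


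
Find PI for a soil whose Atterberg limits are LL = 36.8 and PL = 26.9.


Result: 9.9

Derivation:
Using PI = LL - PL
PI = 36.8 - 26.9
PI = 9.9


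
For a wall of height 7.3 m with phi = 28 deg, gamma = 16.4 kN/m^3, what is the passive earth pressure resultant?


Compute passive earth pressure coefficient:
Kp = tan^2(45 + phi/2) = tan^2(59.0) = 2.769826
Compute passive force:
Pp = 0.5 * Kp * gamma * H^2
Pp = 0.5 * 2.769826 * 16.4 * 7.3^2
Pp = 1210.35 kN/m


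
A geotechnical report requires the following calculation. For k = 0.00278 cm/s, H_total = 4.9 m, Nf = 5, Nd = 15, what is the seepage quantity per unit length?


Result: 4.541e-05 m^3/s per m

Derivation:
Convert k to m/s for unit consistency with H:
k = 0.00278 cm/s = 0.00278 / 100 m/s = 2.78e-05 m/s
Using q = k * H * Nf / Nd
Nf / Nd = 5 / 15 = 0.3333
q = 2.78e-05 * 4.9 * 0.3333
q = 4.541e-05 m^3/s per m


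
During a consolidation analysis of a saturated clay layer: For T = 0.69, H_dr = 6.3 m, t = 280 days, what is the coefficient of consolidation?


Using cv = T * H_dr^2 / t
H_dr^2 = 6.3^2 = 39.69
cv = 0.69 * 39.69 / 280
cv = 0.09781 m^2/day


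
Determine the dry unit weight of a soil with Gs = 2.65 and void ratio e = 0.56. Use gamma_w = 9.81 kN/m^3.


Result: 16.664 kN/m^3

Derivation:
Using gamma_d = Gs * gamma_w / (1 + e)
gamma_d = 2.65 * 9.81 / (1 + 0.56)
gamma_d = 2.65 * 9.81 / 1.56
gamma_d = 16.664 kN/m^3


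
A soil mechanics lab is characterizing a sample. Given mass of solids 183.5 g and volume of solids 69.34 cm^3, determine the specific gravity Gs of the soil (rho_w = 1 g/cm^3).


Result: 2.646

Derivation:
Using Gs = m_s / (V_s * rho_w)
Since rho_w = 1 g/cm^3:
Gs = 183.5 / 69.34
Gs = 2.646


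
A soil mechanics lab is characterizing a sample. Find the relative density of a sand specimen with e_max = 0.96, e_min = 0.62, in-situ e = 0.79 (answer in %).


Using Dr = (e_max - e) / (e_max - e_min) * 100
e_max - e = 0.96 - 0.79 = 0.17
e_max - e_min = 0.96 - 0.62 = 0.34
Dr = 0.17 / 0.34 * 100
Dr = 50.0 %


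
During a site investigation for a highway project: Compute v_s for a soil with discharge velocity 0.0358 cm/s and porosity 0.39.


Result: 0.09179 cm/s

Derivation:
Using v_s = v_d / n
v_s = 0.0358 / 0.39
v_s = 0.09179 cm/s


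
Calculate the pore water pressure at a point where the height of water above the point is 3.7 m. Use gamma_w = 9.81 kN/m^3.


Using u = gamma_w * h_w
u = 9.81 * 3.7
u = 36.3 kPa


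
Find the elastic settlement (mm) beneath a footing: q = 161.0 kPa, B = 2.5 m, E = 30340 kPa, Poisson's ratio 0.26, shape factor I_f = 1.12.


Using Se = q * B * (1 - nu^2) * I_f / E
1 - nu^2 = 1 - 0.26^2 = 0.9324
Se = 161.0 * 2.5 * 0.9324 * 1.12 / 30340
Se = 0.013854 m
Convert to mm: Se = 0.013854 * 1000 = 13.854 mm


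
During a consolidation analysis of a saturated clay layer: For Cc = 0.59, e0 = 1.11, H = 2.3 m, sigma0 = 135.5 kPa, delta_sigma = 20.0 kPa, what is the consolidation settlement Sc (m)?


Using Sc = Cc * H / (1 + e0) * log10((sigma0 + delta_sigma) / sigma0)
Stress ratio = (135.5 + 20.0) / 135.5 = 1.1476
log10(1.1476) = 0.0597911
Cc * H / (1 + e0) = 0.59 * 2.3 / (1 + 1.11) = 0.643128
Sc = 0.643128 * 0.0597911
Sc = 0.0385 m


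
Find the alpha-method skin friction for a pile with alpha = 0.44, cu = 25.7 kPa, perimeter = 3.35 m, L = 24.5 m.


Using Qs = alpha * cu * perimeter * L
Qs = 0.44 * 25.7 * 3.35 * 24.5
Qs = 928.1 kN


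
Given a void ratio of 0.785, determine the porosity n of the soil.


Result: 0.4398

Derivation:
Using the relation n = e / (1 + e)
n = 0.785 / (1 + 0.785)
n = 0.785 / 1.785
n = 0.4398


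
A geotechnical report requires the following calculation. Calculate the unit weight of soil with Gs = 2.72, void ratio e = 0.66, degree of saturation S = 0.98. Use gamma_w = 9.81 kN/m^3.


Using gamma = gamma_w * (Gs + S*e) / (1 + e)
Numerator: Gs + S*e = 2.72 + 0.98*0.66 = 3.3668
Denominator: 1 + e = 1 + 0.66 = 1.66
gamma = 9.81 * 3.3668 / 1.66
gamma = 19.897 kN/m^3


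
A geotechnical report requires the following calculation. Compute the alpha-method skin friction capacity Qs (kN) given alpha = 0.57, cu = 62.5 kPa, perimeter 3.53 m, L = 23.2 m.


Result: 2917.54 kN

Derivation:
Using Qs = alpha * cu * perimeter * L
Qs = 0.57 * 62.5 * 3.53 * 23.2
Qs = 2917.54 kN


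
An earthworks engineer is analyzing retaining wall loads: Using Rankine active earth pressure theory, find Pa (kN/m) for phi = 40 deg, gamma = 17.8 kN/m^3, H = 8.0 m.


Compute active earth pressure coefficient:
Ka = tan^2(45 - phi/2) = tan^2(25.0) = 0.217443
Compute active force:
Pa = 0.5 * Ka * gamma * H^2
Pa = 0.5 * 0.217443 * 17.8 * 8.0^2
Pa = 123.86 kN/m


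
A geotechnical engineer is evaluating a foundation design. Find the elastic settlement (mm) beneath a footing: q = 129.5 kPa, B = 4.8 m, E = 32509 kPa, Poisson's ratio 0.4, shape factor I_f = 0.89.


Result: 14.295 mm

Derivation:
Using Se = q * B * (1 - nu^2) * I_f / E
1 - nu^2 = 1 - 0.4^2 = 0.84
Se = 129.5 * 4.8 * 0.84 * 0.89 / 32509
Se = 0.014295 m
Convert to mm: Se = 0.014295 * 1000 = 14.295 mm


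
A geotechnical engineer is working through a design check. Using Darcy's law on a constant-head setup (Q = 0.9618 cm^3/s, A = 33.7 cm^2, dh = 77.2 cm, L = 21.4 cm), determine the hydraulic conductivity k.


Compute hydraulic gradient:
i = dh / L = 77.2 / 21.4 = 3.60748
Then apply Darcy's law:
k = Q / (A * i)
k = 0.9618 / (33.7 * 3.60748)
k = 0.9618 / 121.572
k = 0.007911 cm/s


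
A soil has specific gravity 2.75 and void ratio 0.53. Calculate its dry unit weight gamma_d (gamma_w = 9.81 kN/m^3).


Result: 17.632 kN/m^3

Derivation:
Using gamma_d = Gs * gamma_w / (1 + e)
gamma_d = 2.75 * 9.81 / (1 + 0.53)
gamma_d = 2.75 * 9.81 / 1.53
gamma_d = 17.632 kN/m^3


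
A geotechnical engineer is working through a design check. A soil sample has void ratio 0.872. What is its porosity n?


Using the relation n = e / (1 + e)
n = 0.872 / (1 + 0.872)
n = 0.872 / 1.872
n = 0.4658


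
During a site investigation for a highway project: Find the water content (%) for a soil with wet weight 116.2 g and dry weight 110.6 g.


Using w = (m_wet - m_dry) / m_dry * 100
m_wet - m_dry = 116.2 - 110.6 = 5.6 g
w = 5.6 / 110.6 * 100
w = 5.06 %


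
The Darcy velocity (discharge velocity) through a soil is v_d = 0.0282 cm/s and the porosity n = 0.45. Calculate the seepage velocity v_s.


Result: 0.06267 cm/s

Derivation:
Using v_s = v_d / n
v_s = 0.0282 / 0.45
v_s = 0.06267 cm/s


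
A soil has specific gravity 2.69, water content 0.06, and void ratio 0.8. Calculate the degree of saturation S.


Using S = Gs * w / e
S = 2.69 * 0.06 / 0.8
S = 0.2017


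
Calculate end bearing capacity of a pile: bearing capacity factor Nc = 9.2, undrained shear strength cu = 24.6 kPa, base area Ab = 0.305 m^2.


Using Qb = Nc * cu * Ab
Qb = 9.2 * 24.6 * 0.305
Qb = 69.03 kN


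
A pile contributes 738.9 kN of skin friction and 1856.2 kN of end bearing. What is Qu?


Result: 2595.1 kN

Derivation:
Using Qu = Qf + Qb
Qu = 738.9 + 1856.2
Qu = 2595.1 kN


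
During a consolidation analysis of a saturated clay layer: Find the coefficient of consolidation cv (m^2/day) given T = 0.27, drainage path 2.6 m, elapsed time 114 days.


Using cv = T * H_dr^2 / t
H_dr^2 = 2.6^2 = 6.76
cv = 0.27 * 6.76 / 114
cv = 0.01601 m^2/day


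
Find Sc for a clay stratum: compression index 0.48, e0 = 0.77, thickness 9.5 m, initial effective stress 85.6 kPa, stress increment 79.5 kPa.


Using Sc = Cc * H / (1 + e0) * log10((sigma0 + delta_sigma) / sigma0)
Stress ratio = (85.6 + 79.5) / 85.6 = 1.92874
log10(1.92874) = 0.285273
Cc * H / (1 + e0) = 0.48 * 9.5 / (1 + 0.77) = 2.57627
Sc = 2.57627 * 0.285273
Sc = 0.7349 m


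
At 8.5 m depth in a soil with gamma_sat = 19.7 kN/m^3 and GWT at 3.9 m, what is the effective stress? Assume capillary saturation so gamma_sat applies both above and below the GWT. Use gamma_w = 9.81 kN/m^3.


Total stress = gamma_sat * depth
sigma = 19.7 * 8.5 = 167.45 kPa
Pore water pressure u = gamma_w * (depth - d_wt)
u = 9.81 * (8.5 - 3.9) = 45.126 kPa
Effective stress = sigma - u
sigma' = 167.45 - 45.126 = 122.32 kPa
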